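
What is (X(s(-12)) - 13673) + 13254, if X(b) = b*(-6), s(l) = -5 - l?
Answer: -461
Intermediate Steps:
X(b) = -6*b
(X(s(-12)) - 13673) + 13254 = (-6*(-5 - 1*(-12)) - 13673) + 13254 = (-6*(-5 + 12) - 13673) + 13254 = (-6*7 - 13673) + 13254 = (-42 - 13673) + 13254 = -13715 + 13254 = -461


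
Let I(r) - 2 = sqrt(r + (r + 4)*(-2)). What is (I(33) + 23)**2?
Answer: (25 + I*sqrt(41))**2 ≈ 584.0 + 320.16*I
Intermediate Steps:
I(r) = 2 + sqrt(-8 - r) (I(r) = 2 + sqrt(r + (r + 4)*(-2)) = 2 + sqrt(r + (4 + r)*(-2)) = 2 + sqrt(r + (-8 - 2*r)) = 2 + sqrt(-8 - r))
(I(33) + 23)**2 = ((2 + sqrt(-8 - 1*33)) + 23)**2 = ((2 + sqrt(-8 - 33)) + 23)**2 = ((2 + sqrt(-41)) + 23)**2 = ((2 + I*sqrt(41)) + 23)**2 = (25 + I*sqrt(41))**2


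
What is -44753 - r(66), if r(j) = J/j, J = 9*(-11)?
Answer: -89503/2 ≈ -44752.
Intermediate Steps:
J = -99
r(j) = -99/j
-44753 - r(66) = -44753 - (-99)/66 = -44753 - 1*(-3/2) = -44753 + 3/2 = -89503/2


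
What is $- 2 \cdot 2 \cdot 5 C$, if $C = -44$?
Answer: $880$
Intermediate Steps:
$- 2 \cdot 2 \cdot 5 C = - 2 \cdot 2 \cdot 5 \left(-44\right) = \left(-2\right) 10 \left(-44\right) = \left(-20\right) \left(-44\right) = 880$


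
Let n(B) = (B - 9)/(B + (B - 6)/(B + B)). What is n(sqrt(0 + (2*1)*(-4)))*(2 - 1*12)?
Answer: 20*(-4*I + 9*sqrt(2))/(sqrt(2) + 11*I) ≈ -4.2276 - 23.685*I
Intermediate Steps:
n(B) = (-9 + B)/(B + (-6 + B)/(2*B)) (n(B) = (-9 + B)/(B + (-6 + B)/((2*B))) = (-9 + B)/(B + (-6 + B)*(1/(2*B))) = (-9 + B)/(B + (-6 + B)/(2*B)))
n(sqrt(0 + (2*1)*(-4)))*(2 - 1*12) = (2*sqrt(0 + (2*1)*(-4))*(-9 + sqrt(0 + (2*1)*(-4)))/(-6 + sqrt(0 + (2*1)*(-4)) + 2*(sqrt(0 + (2*1)*(-4)))**2))*(2 - 1*12) = (2*sqrt(0 + 2*(-4))*(-9 + sqrt(0 + 2*(-4)))/(-6 + sqrt(0 + 2*(-4)) + 2*(sqrt(0 + 2*(-4)))**2))*(2 - 12) = (2*sqrt(0 - 8)*(-9 + sqrt(0 - 8))/(-6 + sqrt(0 - 8) + 2*(sqrt(0 - 8))**2))*(-10) = (2*sqrt(-8)*(-9 + sqrt(-8))/(-6 + sqrt(-8) + 2*(sqrt(-8))**2))*(-10) = (2*(2*I*sqrt(2))*(-9 + 2*I*sqrt(2))/(-6 + 2*I*sqrt(2) + 2*(2*I*sqrt(2))**2))*(-10) = (2*(2*I*sqrt(2))*(-9 + 2*I*sqrt(2))/(-6 + 2*I*sqrt(2) + 2*(-8)))*(-10) = (2*(2*I*sqrt(2))*(-9 + 2*I*sqrt(2))/(-6 + 2*I*sqrt(2) - 16))*(-10) = (2*(2*I*sqrt(2))*(-9 + 2*I*sqrt(2))/(-22 + 2*I*sqrt(2)))*(-10) = (4*I*sqrt(2)*(-9 + 2*I*sqrt(2))/(-22 + 2*I*sqrt(2)))*(-10) = -40*I*sqrt(2)*(-9 + 2*I*sqrt(2))/(-22 + 2*I*sqrt(2))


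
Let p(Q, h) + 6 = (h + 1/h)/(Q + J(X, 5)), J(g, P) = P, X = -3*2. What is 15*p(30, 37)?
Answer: -19200/259 ≈ -74.131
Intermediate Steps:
X = -6
p(Q, h) = -6 + (h + 1/h)/(5 + Q) (p(Q, h) = -6 + (h + 1/h)/(Q + 5) = -6 + (h + 1/h)/(5 + Q))
15*p(30, 37) = 15*((1 + 37² - 30*37 - 6*30*37)/(37*(5 + 30))) = 15*((1/37)*(1 + 1369 - 1110 - 6660)/35) = 15*((1/37)*(1/35)*(-6400)) = 15*(-1280/259) = -19200/259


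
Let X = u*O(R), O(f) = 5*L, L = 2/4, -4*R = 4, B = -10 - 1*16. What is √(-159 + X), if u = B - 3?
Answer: I*√926/2 ≈ 15.215*I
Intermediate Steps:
B = -26 (B = -10 - 16 = -26)
R = -1 (R = -¼*4 = -1)
L = ½ (L = 2*(¼) = ½ ≈ 0.50000)
u = -29 (u = -26 - 3 = -29)
O(f) = 5/2 (O(f) = 5*(½) = 5/2)
X = -145/2 (X = -29*5/2 = -145/2 ≈ -72.500)
√(-159 + X) = √(-159 - 145/2) = √(-463/2) = I*√926/2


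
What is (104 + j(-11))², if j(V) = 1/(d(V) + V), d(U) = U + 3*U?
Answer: 32706961/3025 ≈ 10812.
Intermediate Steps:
d(U) = 4*U
j(V) = 1/(5*V) (j(V) = 1/(4*V + V) = 1/(5*V))
(104 + j(-11))² = (104 + (⅕)/(-11))² = (104 + (⅕)*(-1/11))² = (104 - 1/55)² = (5719/55)² = 32706961/3025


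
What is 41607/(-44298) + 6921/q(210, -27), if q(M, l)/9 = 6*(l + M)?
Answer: -14033/58743 ≈ -0.23889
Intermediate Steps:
q(M, l) = 54*M + 54*l (q(M, l) = 9*(6*(l + M)) = 9*(6*(M + l)) = 9*(6*M + 6*l) = 54*M + 54*l)
41607/(-44298) + 6921/q(210, -27) = 41607/(-44298) + 6921/(54*210 + 54*(-27)) = 41607*(-1/44298) + 6921/(11340 - 1458) = -201/214 + 6921/9882 = -201/214 + 6921*(1/9882) = -201/214 + 769/1098 = -14033/58743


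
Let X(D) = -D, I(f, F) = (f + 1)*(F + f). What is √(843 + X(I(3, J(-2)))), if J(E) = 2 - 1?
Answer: √827 ≈ 28.758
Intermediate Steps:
J(E) = 1
I(f, F) = (1 + f)*(F + f)
√(843 + X(I(3, J(-2)))) = √(843 - (1 + 3 + 3² + 1*3)) = √(843 - (1 + 3 + 9 + 3)) = √(843 - 1*16) = √(843 - 16) = √827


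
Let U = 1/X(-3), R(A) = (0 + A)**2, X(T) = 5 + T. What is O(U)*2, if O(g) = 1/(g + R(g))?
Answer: 8/3 ≈ 2.6667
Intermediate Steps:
R(A) = A**2
U = 1/2 (U = 1/(5 - 3) = 1/2 ≈ 0.50000)
O(g) = 1/(g + g**2)
O(U)*2 = (1/((1/2)*(1 + 1/2)))*2 = (2/(3/2))*2 = (2*(2/3))*2 = (4/3)*2 = 8/3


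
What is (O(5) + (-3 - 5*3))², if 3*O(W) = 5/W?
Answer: 2809/9 ≈ 312.11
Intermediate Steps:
O(W) = 5/(3*W) (O(W) = (5/W)/3 = 5/(3*W))
(O(5) + (-3 - 5*3))² = ((5/3)/5 + (-3 - 5*3))² = ((5/3)*(⅕) + (-3 - 15))² = (⅓ - 18)² = (-53/3)² = 2809/9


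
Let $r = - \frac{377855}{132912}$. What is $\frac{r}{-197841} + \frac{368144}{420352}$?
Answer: $\frac{37815110925593}{43177117392864} \approx 0.87581$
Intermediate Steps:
$r = - \frac{377855}{132912}$ ($r = \left(-377855\right) \frac{1}{132912} = - \frac{377855}{132912} \approx -2.8429$)
$\frac{r}{-197841} + \frac{368144}{420352} = - \frac{377855}{132912 \left(-197841\right)} + \frac{368144}{420352} = \left(- \frac{377855}{132912}\right) \left(- \frac{1}{197841}\right) + 368144 \cdot \frac{1}{420352} = \frac{377855}{26295442992} + \frac{23009}{26272} = \frac{37815110925593}{43177117392864}$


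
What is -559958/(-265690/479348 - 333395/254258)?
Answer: 185452708805329/617842485 ≈ 3.0016e+5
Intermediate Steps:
-559958/(-265690/479348 - 333395/254258) = -559958/(-265690*1/479348 - 333395*1/254258) = -559958/(-132845/239674 - 333395/254258) = -559958/(-28420754310/15234757973) = -559958*(-15234757973/28420754310) = 185452708805329/617842485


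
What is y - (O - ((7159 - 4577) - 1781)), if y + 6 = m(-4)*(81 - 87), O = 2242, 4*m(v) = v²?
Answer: -1471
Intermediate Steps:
m(v) = v²/4
y = -30 (y = -6 + ((¼)*(-4)²)*(81 - 87) = -6 + ((¼)*16)*(-6) = -6 + 4*(-6) = -6 - 24 = -30)
y - (O - ((7159 - 4577) - 1781)) = -30 - (2242 - ((7159 - 4577) - 1781)) = -30 - (2242 - (2582 - 1781)) = -30 - (2242 - 1*801) = -30 - (2242 - 801) = -30 - 1*1441 = -30 - 1441 = -1471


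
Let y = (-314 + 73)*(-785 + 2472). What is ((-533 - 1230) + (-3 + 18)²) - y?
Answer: 405029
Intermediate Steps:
y = -406567 (y = -241*1687 = -406567)
((-533 - 1230) + (-3 + 18)²) - y = ((-533 - 1230) + (-3 + 18)²) - 1*(-406567) = (-1763 + 15²) + 406567 = (-1763 + 225) + 406567 = -1538 + 406567 = 405029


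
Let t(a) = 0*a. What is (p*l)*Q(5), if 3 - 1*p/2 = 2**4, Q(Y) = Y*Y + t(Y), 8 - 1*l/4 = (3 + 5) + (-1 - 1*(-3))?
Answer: 5200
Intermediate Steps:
t(a) = 0
l = -8 (l = 32 - 4*((3 + 5) + (-1 - 1*(-3))) = 32 - 4*(8 + (-1 + 3)) = 32 - 4*(8 + 2) = 32 - 4*10 = 32 - 40 = -8)
Q(Y) = Y**2 (Q(Y) = Y*Y + 0 = Y**2 + 0 = Y**2)
p = -26 (p = 6 - 2*2**4 = 6 - 2*16 = 6 - 32 = -26)
(p*l)*Q(5) = -26*(-8)*5**2 = 208*25 = 5200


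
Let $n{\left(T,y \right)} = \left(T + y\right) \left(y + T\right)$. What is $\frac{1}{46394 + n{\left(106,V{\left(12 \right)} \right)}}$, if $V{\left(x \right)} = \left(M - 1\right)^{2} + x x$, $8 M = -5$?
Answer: $\frac{4096}{451466385} \approx 9.0727 \cdot 10^{-6}$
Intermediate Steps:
$M = - \frac{5}{8}$ ($M = \frac{1}{8} \left(-5\right) = - \frac{5}{8} \approx -0.625$)
$V{\left(x \right)} = \frac{169}{64} + x^{2}$ ($V{\left(x \right)} = \left(- \frac{5}{8} - 1\right)^{2} + x x = \left(- \frac{13}{8}\right)^{2} + x^{2} = \frac{169}{64} + x^{2}$)
$n{\left(T,y \right)} = \left(T + y\right)^{2}$ ($n{\left(T,y \right)} = \left(T + y\right) \left(T + y\right) = \left(T + y\right)^{2}$)
$\frac{1}{46394 + n{\left(106,V{\left(12 \right)} \right)}} = \frac{1}{46394 + \left(106 + \left(\frac{169}{64} + 12^{2}\right)\right)^{2}} = \frac{1}{46394 + \left(106 + \left(\frac{169}{64} + 144\right)\right)^{2}} = \frac{1}{46394 + \left(106 + \frac{9385}{64}\right)^{2}} = \frac{1}{46394 + \left(\frac{16169}{64}\right)^{2}} = \frac{1}{46394 + \frac{261436561}{4096}} = \frac{1}{\frac{451466385}{4096}} = \frac{4096}{451466385}$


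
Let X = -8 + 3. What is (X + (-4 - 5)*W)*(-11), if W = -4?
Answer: -341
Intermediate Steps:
X = -5
(X + (-4 - 5)*W)*(-11) = (-5 + (-4 - 5)*(-4))*(-11) = (-5 - 9*(-4))*(-11) = (-5 + 36)*(-11) = 31*(-11) = -341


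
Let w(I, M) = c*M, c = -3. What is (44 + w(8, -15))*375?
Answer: 33375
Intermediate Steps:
w(I, M) = -3*M
(44 + w(8, -15))*375 = (44 - 3*(-15))*375 = (44 + 45)*375 = 89*375 = 33375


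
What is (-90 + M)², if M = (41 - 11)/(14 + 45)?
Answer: 27878400/3481 ≈ 8008.7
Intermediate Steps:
M = 30/59 ≈ 0.50847
(-90 + M)² = (-90 + 30/59)² = (-5280/59)² = 27878400/3481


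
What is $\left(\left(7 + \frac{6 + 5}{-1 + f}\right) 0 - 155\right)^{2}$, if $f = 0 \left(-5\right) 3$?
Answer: $24025$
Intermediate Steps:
$f = 0$ ($f = 0 \cdot 3 = 0$)
$\left(\left(7 + \frac{6 + 5}{-1 + f}\right) 0 - 155\right)^{2} = \left(\left(7 + \frac{6 + 5}{-1 + 0}\right) 0 - 155\right)^{2} = \left(\left(7 + \frac{11}{-1}\right) 0 - 155\right)^{2} = \left(\left(7 + 11 \left(-1\right)\right) 0 - 155\right)^{2} = \left(\left(7 - 11\right) 0 - 155\right)^{2} = \left(\left(-4\right) 0 - 155\right)^{2} = \left(0 - 155\right)^{2} = \left(-155\right)^{2} = 24025$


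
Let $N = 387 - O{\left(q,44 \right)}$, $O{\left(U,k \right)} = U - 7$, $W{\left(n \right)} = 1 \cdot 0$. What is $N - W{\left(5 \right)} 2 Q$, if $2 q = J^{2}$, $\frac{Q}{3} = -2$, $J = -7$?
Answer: $\frac{739}{2} \approx 369.5$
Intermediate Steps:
$Q = -6$ ($Q = 3 \left(-2\right) = -6$)
$W{\left(n \right)} = 0$
$q = \frac{49}{2}$ ($q = \frac{\left(-7\right)^{2}}{2} = \frac{1}{2} \cdot 49 = \frac{49}{2} \approx 24.5$)
$O{\left(U,k \right)} = -7 + U$ ($O{\left(U,k \right)} = U - 7 = -7 + U$)
$N = \frac{739}{2}$ ($N = 387 - \left(-7 + \frac{49}{2}\right) = 387 - \frac{35}{2} = \frac{739}{2} \approx 369.5$)
$N - W{\left(5 \right)} 2 Q = \frac{739}{2} - 0 \cdot 2 \left(-6\right) = \frac{739}{2} - 0 \left(-6\right) = \frac{739}{2} - 0 = \frac{739}{2} + 0 = \frac{739}{2}$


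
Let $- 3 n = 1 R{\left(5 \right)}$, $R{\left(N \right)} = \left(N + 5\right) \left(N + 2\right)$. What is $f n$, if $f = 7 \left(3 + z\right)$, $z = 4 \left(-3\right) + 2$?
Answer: $\frac{3430}{3} \approx 1143.3$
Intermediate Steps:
$R{\left(N \right)} = \left(2 + N\right) \left(5 + N\right)$ ($R{\left(N \right)} = \left(5 + N\right) \left(2 + N\right) = \left(2 + N\right) \left(5 + N\right)$)
$z = -10$ ($z = -12 + 2 = -10$)
$n = - \frac{70}{3}$ ($n = - \frac{1 \left(10 + 5^{2} + 7 \cdot 5\right)}{3} = - \frac{1 \left(10 + 25 + 35\right)}{3} = - \frac{1 \cdot 70}{3} = \left(- \frac{1}{3}\right) 70 = - \frac{70}{3} \approx -23.333$)
$f = -49$ ($f = 7 \left(3 - 10\right) = 7 \left(-7\right) = -49$)
$f n = \left(-49\right) \left(- \frac{70}{3}\right) = \frac{3430}{3}$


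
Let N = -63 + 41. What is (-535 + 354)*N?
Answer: 3982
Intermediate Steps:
N = -22
(-535 + 354)*N = (-535 + 354)*(-22) = -181*(-22) = 3982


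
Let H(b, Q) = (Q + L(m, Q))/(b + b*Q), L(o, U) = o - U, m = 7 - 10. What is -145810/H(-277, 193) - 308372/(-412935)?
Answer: -1078522597419728/412935 ≈ -2.6118e+9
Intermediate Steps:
m = -3
H(b, Q) = -3/(b + Q*b) (H(b, Q) = (Q + (-3 - Q))/(b + b*Q) = -3/(b + Q*b))
-145810/H(-277, 193) - 308372/(-412935) = -145810/((-3/(-277*(1 + 193)))) - 308372/(-412935) = -145810/((-3*(-1/277)/194)) - 308372*(-1/412935) = -145810/((-3*(-1/277)*1/194)) + 308372/412935 = -145810/3/53738 + 308372/412935 = -145810*53738/3 + 308372/412935 = -7835537780/3 + 308372/412935 = -1078522597419728/412935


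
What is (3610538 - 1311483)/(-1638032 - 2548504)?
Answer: -2299055/4186536 ≈ -0.54915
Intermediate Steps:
(3610538 - 1311483)/(-1638032 - 2548504) = 2299055/(-4186536) = 2299055*(-1/4186536) = -2299055/4186536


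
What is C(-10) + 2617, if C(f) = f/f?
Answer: 2618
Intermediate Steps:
C(f) = 1
C(-10) + 2617 = 1 + 2617 = 2618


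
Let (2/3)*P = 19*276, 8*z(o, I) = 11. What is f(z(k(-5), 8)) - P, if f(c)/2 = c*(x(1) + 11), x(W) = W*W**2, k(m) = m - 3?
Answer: -7833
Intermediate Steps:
k(m) = -3 + m
x(W) = W**3
z(o, I) = 11/8 (z(o, I) = (1/8)*11 = 11/8)
f(c) = 24*c (f(c) = 2*(c*(1**3 + 11)) = 2*(c*(1 + 11)) = 2*(c*12) = 2*(12*c) = 24*c)
P = 7866 (P = 3*(19*276)/2 = (3/2)*5244 = 7866)
f(z(k(-5), 8)) - P = 24*(11/8) - 1*7866 = 33 - 7866 = -7833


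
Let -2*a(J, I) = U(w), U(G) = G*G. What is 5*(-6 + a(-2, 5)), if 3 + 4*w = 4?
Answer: -965/32 ≈ -30.156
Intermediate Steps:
w = ¼ (w = -¾ + (¼)*4 = -¾ + 1 = ¼ ≈ 0.25000)
U(G) = G²
a(J, I) = -1/32 (a(J, I) = -(¼)²/2 = -½*1/16 = -1/32)
5*(-6 + a(-2, 5)) = 5*(-6 - 1/32) = 5*(-193/32) = -965/32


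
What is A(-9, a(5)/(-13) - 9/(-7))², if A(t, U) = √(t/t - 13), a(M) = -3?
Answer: -12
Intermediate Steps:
A(t, U) = 2*I*√3 (A(t, U) = √(1 - 13) = √(-12) = 2*I*√3)
A(-9, a(5)/(-13) - 9/(-7))² = (2*I*√3)² = -12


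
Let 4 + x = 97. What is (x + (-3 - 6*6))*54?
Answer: 2916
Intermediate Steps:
x = 93 (x = -4 + 97 = 93)
(x + (-3 - 6*6))*54 = (93 + (-3 - 6*6))*54 = (93 + (-3 - 36))*54 = (93 - 39)*54 = 54*54 = 2916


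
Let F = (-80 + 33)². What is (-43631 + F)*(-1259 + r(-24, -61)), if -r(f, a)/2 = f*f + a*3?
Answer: 84707990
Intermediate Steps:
F = 2209 (F = (-47)² = 2209)
r(f, a) = -6*a - 2*f² (r(f, a) = -2*(f*f + a*3) = -2*(f² + 3*a) = -6*a - 2*f²)
(-43631 + F)*(-1259 + r(-24, -61)) = (-43631 + 2209)*(-1259 + (-6*(-61) - 2*(-24)²)) = -41422*(-1259 + (366 - 2*576)) = -41422*(-1259 + (366 - 1152)) = -41422*(-1259 - 786) = -41422*(-2045) = 84707990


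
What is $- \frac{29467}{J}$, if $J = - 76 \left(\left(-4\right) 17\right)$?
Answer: $- \frac{29467}{5168} \approx -5.7018$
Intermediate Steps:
$J = 5168$ ($J = \left(-76\right) \left(-68\right) = 5168$)
$- \frac{29467}{J} = - \frac{29467}{5168}$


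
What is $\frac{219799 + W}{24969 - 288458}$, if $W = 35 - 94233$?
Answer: $- \frac{125601}{263489} \approx -0.47668$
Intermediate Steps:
$W = -94198$ ($W = 35 - 94233 = -94198$)
$\frac{219799 + W}{24969 - 288458} = \frac{219799 - 94198}{24969 - 288458} = \frac{125601}{24969 - 288458} = \frac{125601}{-263489} = 125601 \left(- \frac{1}{263489}\right) = - \frac{125601}{263489}$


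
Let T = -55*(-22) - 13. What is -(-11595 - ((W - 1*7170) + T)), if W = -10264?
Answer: -4642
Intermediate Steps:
T = 1197 (T = 1210 - 13 = 1197)
-(-11595 - ((W - 1*7170) + T)) = -(-11595 - ((-10264 - 1*7170) + 1197)) = -(-11595 - ((-10264 - 7170) + 1197)) = -(-11595 - (-17434 + 1197)) = -(-11595 - 1*(-16237)) = -(-11595 + 16237) = -1*4642 = -4642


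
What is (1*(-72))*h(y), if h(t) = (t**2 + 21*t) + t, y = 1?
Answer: -1656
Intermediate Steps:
h(t) = t**2 + 22*t
(1*(-72))*h(y) = (1*(-72))*(1*(22 + 1)) = -72*23 = -1656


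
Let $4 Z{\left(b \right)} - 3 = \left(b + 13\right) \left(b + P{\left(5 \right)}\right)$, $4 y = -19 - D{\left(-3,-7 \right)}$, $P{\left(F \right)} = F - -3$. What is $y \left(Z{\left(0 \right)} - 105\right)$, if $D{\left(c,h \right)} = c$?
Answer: $313$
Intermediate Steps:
$P{\left(F \right)} = 3 + F$ ($P{\left(F \right)} = F + 3 = 3 + F$)
$y = -4$ ($y = \frac{-19 - -3}{4} = \frac{-19 + 3}{4} = \frac{1}{4} \left(-16\right) = -4$)
$Z{\left(b \right)} = \frac{3}{4} + \frac{\left(8 + b\right) \left(13 + b\right)}{4}$ ($Z{\left(b \right)} = \frac{3}{4} + \frac{\left(b + 13\right) \left(b + \left(3 + 5\right)\right)}{4} = \frac{3}{4} + \frac{\left(13 + b\right) \left(b + 8\right)}{4} = \frac{3}{4} + \frac{\left(13 + b\right) \left(8 + b\right)}{4} = \frac{3}{4} + \frac{\left(8 + b\right) \left(13 + b\right)}{4}$)
$y \left(Z{\left(0 \right)} - 105\right) = - 4 \left(\left(\frac{107}{4} + \frac{0^{2}}{4} + \frac{21}{4} \cdot 0\right) - 105\right) = - 4 \left(\left(\frac{107}{4} + \frac{1}{4} \cdot 0 + 0\right) - 105\right) = - 4 \left(\left(\frac{107}{4} + 0 + 0\right) - 105\right) = - 4 \left(\frac{107}{4} - 105\right) = \left(-4\right) \left(- \frac{313}{4}\right) = 313$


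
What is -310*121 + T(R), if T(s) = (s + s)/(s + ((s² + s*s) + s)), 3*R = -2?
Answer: -37507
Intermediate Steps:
R = -⅔ (R = (⅓)*(-2) = -⅔ ≈ -0.66667)
T(s) = 2*s/(2*s + 2*s²) (T(s) = (2*s)/(s + ((s² + s²) + s)) = (2*s)/(s + (2*s² + s)) = (2*s)/(s + (s + 2*s²)) = (2*s)/(2*s + 2*s²) = 2*s/(2*s + 2*s²))
-310*121 + T(R) = -310*121 + 1/(1 - ⅔) = -37510 + 1/(⅓) = -37510 + 3 = -37507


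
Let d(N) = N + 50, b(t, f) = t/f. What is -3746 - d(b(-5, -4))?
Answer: -15189/4 ≈ -3797.3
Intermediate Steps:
d(N) = 50 + N
-3746 - d(b(-5, -4)) = -3746 - (50 - 5/(-4)) = -3746 - (50 - 5*(-1/4)) = -3746 - (50 + 5/4) = -3746 - 1*205/4 = -3746 - 205/4 = -15189/4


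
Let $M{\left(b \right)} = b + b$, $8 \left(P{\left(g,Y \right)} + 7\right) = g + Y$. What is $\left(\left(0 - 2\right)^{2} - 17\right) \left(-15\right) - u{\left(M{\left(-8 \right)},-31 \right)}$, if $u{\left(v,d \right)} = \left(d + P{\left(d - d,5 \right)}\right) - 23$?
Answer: $\frac{2043}{8} \approx 255.38$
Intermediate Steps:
$P{\left(g,Y \right)} = -7 + \frac{Y}{8} + \frac{g}{8}$ ($P{\left(g,Y \right)} = -7 + \frac{g + Y}{8} = -7 + \frac{Y + g}{8} = -7 + \left(\frac{Y}{8} + \frac{g}{8}\right) = -7 + \frac{Y}{8} + \frac{g}{8}$)
$M{\left(b \right)} = 2 b$
$u{\left(v,d \right)} = - \frac{235}{8} + d$ ($u{\left(v,d \right)} = \left(d + \left(-7 + \frac{1}{8} \cdot 5 + \frac{d - d}{8}\right)\right) - 23 = \left(d + \left(-7 + \frac{5}{8} + \frac{1}{8} \cdot 0\right)\right) - 23 = \left(d + \left(-7 + \frac{5}{8} + 0\right)\right) - 23 = \left(d - \frac{51}{8}\right) - 23 = \left(- \frac{51}{8} + d\right) - 23 = - \frac{235}{8} + d$)
$\left(\left(0 - 2\right)^{2} - 17\right) \left(-15\right) - u{\left(M{\left(-8 \right)},-31 \right)} = \left(\left(0 - 2\right)^{2} - 17\right) \left(-15\right) - \left(- \frac{235}{8} - 31\right) = \left(\left(-2\right)^{2} - 17\right) \left(-15\right) - - \frac{483}{8} = \left(4 - 17\right) \left(-15\right) + \frac{483}{8} = \left(-13\right) \left(-15\right) + \frac{483}{8} = 195 + \frac{483}{8} = \frac{2043}{8}$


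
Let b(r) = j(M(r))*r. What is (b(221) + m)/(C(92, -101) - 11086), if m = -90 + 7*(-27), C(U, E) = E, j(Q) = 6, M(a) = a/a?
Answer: -349/3729 ≈ -0.093591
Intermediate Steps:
M(a) = 1
b(r) = 6*r
m = -279 (m = -90 - 189 = -279)
(b(221) + m)/(C(92, -101) - 11086) = (6*221 - 279)/(-101 - 11086) = (1326 - 279)/(-11187) = 1047*(-1/11187) = -349/3729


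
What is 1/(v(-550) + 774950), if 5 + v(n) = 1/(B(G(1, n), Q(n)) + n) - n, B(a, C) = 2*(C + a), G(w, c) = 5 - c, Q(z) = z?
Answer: 540/418767299 ≈ 1.2895e-6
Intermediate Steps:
B(a, C) = 2*C + 2*a
v(n) = -5 + 1/(10 + n) - n (v(n) = -5 + (1/((2*n + 2*(5 - n)) + n) - n) = -5 + (1/((2*n + (10 - 2*n)) + n) - n) = -5 + (1/(10 + n) - n) = -5 + 1/(10 + n) - n)
1/(v(-550) + 774950) = 1/((-49 - 1*(-550)² - 15*(-550))/(10 - 550) + 774950) = 1/((-49 - 1*302500 + 8250)/(-540) + 774950) = 1/(-(-49 - 302500 + 8250)/540 + 774950) = 1/(-1/540*(-294299) + 774950) = 1/(294299/540 + 774950) = 1/(418767299/540) = 540/418767299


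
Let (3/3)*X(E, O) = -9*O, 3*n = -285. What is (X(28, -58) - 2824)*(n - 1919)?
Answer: 4636228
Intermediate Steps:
n = -95 (n = (⅓)*(-285) = -95)
X(E, O) = -9*O
(X(28, -58) - 2824)*(n - 1919) = (-9*(-58) - 2824)*(-95 - 1919) = (522 - 2824)*(-2014) = -2302*(-2014) = 4636228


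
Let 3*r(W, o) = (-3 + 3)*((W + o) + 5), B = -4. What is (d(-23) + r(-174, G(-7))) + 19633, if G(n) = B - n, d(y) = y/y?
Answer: 19634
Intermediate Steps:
d(y) = 1
G(n) = -4 - n
r(W, o) = 0 (r(W, o) = ((-3 + 3)*((W + o) + 5))/3 = (0*(5 + W + o))/3 = (1/3)*0 = 0)
(d(-23) + r(-174, G(-7))) + 19633 = (1 + 0) + 19633 = 1 + 19633 = 19634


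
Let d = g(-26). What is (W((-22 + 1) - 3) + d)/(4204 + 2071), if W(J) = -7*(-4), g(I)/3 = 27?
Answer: 109/6275 ≈ 0.017371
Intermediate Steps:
g(I) = 81 (g(I) = 3*27 = 81)
d = 81
W(J) = 28
(W((-22 + 1) - 3) + d)/(4204 + 2071) = (28 + 81)/(4204 + 2071) = 109/6275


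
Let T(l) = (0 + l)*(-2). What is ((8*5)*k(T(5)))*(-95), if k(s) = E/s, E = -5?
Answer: -1900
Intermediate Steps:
T(l) = -2*l (T(l) = l*(-2) = -2*l)
k(s) = -5/s
((8*5)*k(T(5)))*(-95) = ((8*5)*(-5/((-2*5))))*(-95) = (40*(-5/(-10)))*(-95) = (40*(-5*(-1/10)))*(-95) = (40*(1/2))*(-95) = 20*(-95) = -1900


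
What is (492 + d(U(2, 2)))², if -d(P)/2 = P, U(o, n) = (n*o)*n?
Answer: 226576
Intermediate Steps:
U(o, n) = o*n²
d(P) = -2*P
(492 + d(U(2, 2)))² = (492 - 4*2²)² = (492 - 4*4)² = (492 - 2*8)² = (492 - 16)² = 476² = 226576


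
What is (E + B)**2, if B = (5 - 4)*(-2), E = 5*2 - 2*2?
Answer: 16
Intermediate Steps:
E = 6 (E = 10 - 4 = 6)
B = -2 (B = 1*(-2) = -2)
(E + B)**2 = (6 - 2)**2 = 4**2 = 16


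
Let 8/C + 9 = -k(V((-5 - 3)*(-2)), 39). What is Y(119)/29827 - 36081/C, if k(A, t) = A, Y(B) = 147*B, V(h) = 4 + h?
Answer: 4458513081/34088 ≈ 1.3079e+5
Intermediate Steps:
C = -8/29 (C = 8/(-9 - (4 + (-5 - 3)*(-2))) = 8/(-9 - (4 - 8*(-2))) = 8/(-9 - (4 + 16)) = 8/(-9 - 1*20) = 8/(-9 - 20) = 8/(-29) = 8*(-1/29) = -8/29 ≈ -0.27586)
Y(119)/29827 - 36081/C = (147*119)/29827 - 36081/(-8/29) = 17493*(1/29827) - 36081*(-29/8) = 2499/4261 + 1046349/8 = 4458513081/34088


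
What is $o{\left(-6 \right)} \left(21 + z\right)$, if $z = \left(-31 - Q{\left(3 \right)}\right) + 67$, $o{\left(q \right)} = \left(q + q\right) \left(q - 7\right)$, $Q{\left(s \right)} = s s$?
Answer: $7488$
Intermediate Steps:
$Q{\left(s \right)} = s^{2}$
$o{\left(q \right)} = 2 q \left(-7 + q\right)$
$z = 27$ ($z = \left(-31 - 3^{2}\right) + 67 = \left(-31 - 9\right) + 67 = -40 + 67 = 27$)
$o{\left(-6 \right)} \left(21 + z\right) = 2 \left(-6\right) \left(-7 - 6\right) \left(21 + 27\right) = 2 \left(-6\right) \left(-13\right) 48 = 156 \cdot 48 = 7488$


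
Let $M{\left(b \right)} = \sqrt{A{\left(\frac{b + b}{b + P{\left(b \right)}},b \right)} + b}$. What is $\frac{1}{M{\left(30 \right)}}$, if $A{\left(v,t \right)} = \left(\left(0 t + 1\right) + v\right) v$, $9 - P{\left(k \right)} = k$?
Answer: $\frac{3 \sqrt{730}}{730} \approx 0.11103$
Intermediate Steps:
$P{\left(k \right)} = 9 - k$
$A{\left(v,t \right)} = v \left(1 + v\right)$ ($A{\left(v,t \right)} = \left(\left(0 + 1\right) + v\right) v = \left(1 + v\right) v = v \left(1 + v\right)$)
$M{\left(b \right)} = \sqrt{b + \frac{2 b \left(1 + \frac{2 b}{9}\right)}{9}}$ ($M{\left(b \right)} = \sqrt{\frac{b + b}{b - \left(-9 + b\right)} \left(1 + \frac{b + b}{b - \left(-9 + b\right)}\right) + b} = \sqrt{\frac{2 b}{9} \left(1 + \frac{2 b}{9}\right) + b} = \sqrt{\frac{2 b \left(1 + \frac{2 b}{9}\right)}{9} + b} = \sqrt{b + \frac{2 b \left(1 + \frac{2 b}{9}\right)}{9}}$)
$\frac{1}{M{\left(30 \right)}} = \frac{1}{\frac{1}{9} \sqrt{30 \left(99 + 4 \cdot 30\right)}} = \frac{1}{\frac{1}{9} \sqrt{30 \left(99 + 120\right)}} = \frac{1}{\frac{1}{9} \sqrt{30 \cdot 219}} = \frac{1}{\frac{1}{9} \sqrt{6570}} = \frac{1}{\frac{1}{9} \cdot 3 \sqrt{730}} = \frac{1}{\frac{1}{3} \sqrt{730}} = \frac{3 \sqrt{730}}{730}$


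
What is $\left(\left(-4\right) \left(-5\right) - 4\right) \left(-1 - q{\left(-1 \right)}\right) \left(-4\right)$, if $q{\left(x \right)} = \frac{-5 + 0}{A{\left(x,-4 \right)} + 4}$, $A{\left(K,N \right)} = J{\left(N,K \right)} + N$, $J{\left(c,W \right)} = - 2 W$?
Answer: $-96$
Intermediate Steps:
$A{\left(K,N \right)} = N - 2 K$ ($A{\left(K,N \right)} = - 2 K + N = N - 2 K$)
$q{\left(x \right)} = \frac{5}{2 x}$ ($q{\left(x \right)} = \frac{-5 + 0}{\left(-4 - 2 x\right) + 4} = - \frac{5}{\left(-2\right) x} = - 5 \left(- \frac{1}{2 x}\right) = \frac{5}{2 x}$)
$\left(\left(-4\right) \left(-5\right) - 4\right) \left(-1 - q{\left(-1 \right)}\right) \left(-4\right) = \left(\left(-4\right) \left(-5\right) - 4\right) \left(-1 - \frac{5}{2 \left(-1\right)}\right) \left(-4\right) = \left(20 - 4\right) \left(-1 - \frac{5}{2} \left(-1\right)\right) \left(-4\right) = 16 \left(-1 - - \frac{5}{2}\right) \left(-4\right) = 16 \left(-1 + \frac{5}{2}\right) \left(-4\right) = 16 \cdot \frac{3}{2} \left(-4\right) = 24 \left(-4\right) = -96$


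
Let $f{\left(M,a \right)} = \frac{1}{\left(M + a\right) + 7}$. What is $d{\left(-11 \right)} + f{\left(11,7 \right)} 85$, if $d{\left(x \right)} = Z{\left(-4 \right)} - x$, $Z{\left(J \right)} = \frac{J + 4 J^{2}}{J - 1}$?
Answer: $\frac{12}{5} \approx 2.4$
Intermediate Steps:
$f{\left(M,a \right)} = \frac{1}{7 + M + a}$
$Z{\left(J \right)} = \frac{J + 4 J^{2}}{-1 + J}$
$d{\left(x \right)} = -12 - x$ ($d{\left(x \right)} = - \frac{4 \left(1 + 4 \left(-4\right)\right)}{-1 - 4} - x = - \frac{4 \left(1 - 16\right)}{-5} - x = \left(-4\right) \left(- \frac{1}{5}\right) \left(-15\right) - x = -12 - x$)
$d{\left(-11 \right)} + f{\left(11,7 \right)} 85 = \left(-12 - -11\right) + \frac{1}{7 + 11 + 7} \cdot 85 = \left(-12 + 11\right) + \frac{1}{25} \cdot 85 = -1 + \frac{1}{25} \cdot 85 = -1 + \frac{17}{5} = \frac{12}{5}$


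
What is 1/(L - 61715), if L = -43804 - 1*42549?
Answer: -1/148068 ≈ -6.7537e-6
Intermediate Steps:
L = -86353 (L = -43804 - 42549 = -86353)
1/(L - 61715) = 1/(-86353 - 61715) = 1/(-148068) = -1/148068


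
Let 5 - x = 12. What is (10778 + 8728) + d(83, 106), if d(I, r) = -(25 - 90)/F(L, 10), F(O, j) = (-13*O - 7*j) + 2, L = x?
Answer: 448703/23 ≈ 19509.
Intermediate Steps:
x = -7 (x = 5 - 1*12 = 5 - 12 = -7)
L = -7
F(O, j) = 2 - 13*O - 7*j
d(I, r) = 65/23 (d(I, r) = -(25 - 90)/(2 - 13*(-7) - 7*10) = -(-65)/(2 + 91 - 70) = -(-65)/23 = -1*(-65/23) = 65/23)
(10778 + 8728) + d(83, 106) = (10778 + 8728) + 65/23 = 19506 + 65/23 = 448703/23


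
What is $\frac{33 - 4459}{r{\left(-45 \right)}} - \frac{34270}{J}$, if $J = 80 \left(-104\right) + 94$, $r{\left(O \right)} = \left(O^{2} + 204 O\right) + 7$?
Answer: $\frac{70342559}{14699862} \approx 4.7853$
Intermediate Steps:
$r{\left(O \right)} = 7 + O^{2} + 204 O$
$J = -8226$ ($J = -8320 + 94 = -8226$)
$\frac{33 - 4459}{r{\left(-45 \right)}} - \frac{34270}{J} = \frac{33 - 4459}{7 + \left(-45\right)^{2} + 204 \left(-45\right)} - \frac{34270}{-8226} = \frac{33 - 4459}{7 + 2025 - 9180} - - \frac{17135}{4113} = - \frac{4426}{-7148} + \frac{17135}{4113} = \left(-4426\right) \left(- \frac{1}{7148}\right) + \frac{17135}{4113} = \frac{2213}{3574} + \frac{17135}{4113} = \frac{70342559}{14699862}$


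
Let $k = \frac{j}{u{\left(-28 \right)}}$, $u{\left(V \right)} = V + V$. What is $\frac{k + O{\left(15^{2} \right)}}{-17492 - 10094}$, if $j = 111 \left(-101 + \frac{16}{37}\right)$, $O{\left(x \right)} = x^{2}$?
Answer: $- \frac{2846163}{1544816} \approx -1.8424$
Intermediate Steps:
$u{\left(V \right)} = 2 V$
$j = -11163$ ($j = 111 \left(-101 + 16 \cdot \frac{1}{37}\right) = 111 \left(-101 + \frac{16}{37}\right) = 111 \left(- \frac{3721}{37}\right) = -11163$)
$k = \frac{11163}{56}$ ($k = - \frac{11163}{2 \left(-28\right)} = - \frac{11163}{-56} = \left(-11163\right) \left(- \frac{1}{56}\right) = \frac{11163}{56} \approx 199.34$)
$\frac{k + O{\left(15^{2} \right)}}{-17492 - 10094} = \frac{\frac{11163}{56} + \left(15^{2}\right)^{2}}{-17492 - 10094} = \frac{\frac{11163}{56} + 225^{2}}{-27586} = \left(\frac{11163}{56} + 50625\right) \left(- \frac{1}{27586}\right) = \frac{2846163}{56} \left(- \frac{1}{27586}\right) = - \frac{2846163}{1544816}$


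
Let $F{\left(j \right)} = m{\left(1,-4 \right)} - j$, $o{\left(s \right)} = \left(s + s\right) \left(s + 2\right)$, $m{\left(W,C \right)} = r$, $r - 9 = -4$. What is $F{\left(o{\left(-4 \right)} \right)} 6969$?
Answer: $-76659$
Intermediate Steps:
$r = 5$ ($r = 9 - 4 = 5$)
$m{\left(W,C \right)} = 5$
$o{\left(s \right)} = 2 s \left(2 + s\right)$
$F{\left(j \right)} = 5 - j$
$F{\left(o{\left(-4 \right)} \right)} 6969 = \left(5 - 2 \left(-4\right) \left(2 - 4\right)\right) 6969 = \left(5 - 2 \left(-4\right) \left(-2\right)\right) 6969 = \left(5 - 16\right) 6969 = \left(-11\right) 6969 = -76659$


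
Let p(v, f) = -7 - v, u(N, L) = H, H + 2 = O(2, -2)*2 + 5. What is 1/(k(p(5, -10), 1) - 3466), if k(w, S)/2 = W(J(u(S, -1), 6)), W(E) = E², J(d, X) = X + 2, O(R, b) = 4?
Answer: -1/3338 ≈ -0.00029958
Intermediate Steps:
H = 11 (H = -2 + (4*2 + 5) = -2 + (8 + 5) = -2 + 13 = 11)
u(N, L) = 11
J(d, X) = 2 + X
k(w, S) = 128 (k(w, S) = 2*(2 + 6)² = 2*8² = 2*64 = 128)
1/(k(p(5, -10), 1) - 3466) = 1/(128 - 3466) = 1/(-3338) = -1/3338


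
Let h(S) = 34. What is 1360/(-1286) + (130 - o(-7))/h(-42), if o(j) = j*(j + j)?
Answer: -1272/10931 ≈ -0.11637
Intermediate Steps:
o(j) = 2*j² (o(j) = j*(2*j) = 2*j²)
1360/(-1286) + (130 - o(-7))/h(-42) = 1360/(-1286) + (130 - 2*(-7)²)/34 = 1360*(-1/1286) + (130 - 2*49)*(1/34) = -680/643 + (130 - 1*98)*(1/34) = -680/643 + (130 - 98)*(1/34) = -680/643 + 32*(1/34) = -680/643 + 16/17 = -1272/10931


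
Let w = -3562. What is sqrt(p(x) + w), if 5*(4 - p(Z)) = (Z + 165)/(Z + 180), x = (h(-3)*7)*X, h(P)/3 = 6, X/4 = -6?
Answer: I*sqrt(19986059505)/2370 ≈ 59.651*I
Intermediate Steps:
X = -24 (X = 4*(-6) = -24)
h(P) = 18 (h(P) = 3*6 = 18)
x = -3024 (x = (18*7)*(-24) = 126*(-24) = -3024)
p(Z) = 4 - (165 + Z)/(5*(180 + Z)) (p(Z) = 4 - (Z + 165)/(5*(Z + 180)) = 4 - (165 + Z)/(5*(180 + Z)))
sqrt(p(x) + w) = sqrt((3435 + 19*(-3024))/(5*(180 - 3024)) - 3562) = sqrt((1/5)*(3435 - 57456)/(-2844) - 3562) = sqrt((1/5)*(-1/2844)*(-54021) - 3562) = sqrt(18007/4740 - 3562) = sqrt(-16865873/4740) = I*sqrt(19986059505)/2370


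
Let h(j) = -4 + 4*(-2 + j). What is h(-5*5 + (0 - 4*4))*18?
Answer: -3168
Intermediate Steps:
h(j) = -12 + 4*j (h(j) = -4 + (-8 + 4*j) = -12 + 4*j)
h(-5*5 + (0 - 4*4))*18 = (-12 + 4*(-5*5 + (0 - 4*4)))*18 = (-12 + 4*(-25 + (0 - 16)))*18 = (-12 + 4*(-25 - 16))*18 = (-12 + 4*(-41))*18 = (-12 - 164)*18 = -176*18 = -3168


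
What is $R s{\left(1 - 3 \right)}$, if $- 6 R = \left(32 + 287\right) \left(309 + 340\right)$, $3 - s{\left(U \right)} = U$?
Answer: $- \frac{1035155}{6} \approx -1.7253 \cdot 10^{5}$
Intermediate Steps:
$s{\left(U \right)} = 3 - U$
$R = - \frac{207031}{6}$ ($R = - \frac{\left(32 + 287\right) \left(309 + 340\right)}{6} = - \frac{319 \cdot 649}{6} = \left(- \frac{1}{6}\right) 207031 = - \frac{207031}{6} \approx -34505.0$)
$R s{\left(1 - 3 \right)} = - \frac{207031 \left(3 - \left(1 - 3\right)\right)}{6} = - \frac{207031 \left(3 - -2\right)}{6} = - \frac{207031 \left(3 + 2\right)}{6} = \left(- \frac{207031}{6}\right) 5 = - \frac{1035155}{6}$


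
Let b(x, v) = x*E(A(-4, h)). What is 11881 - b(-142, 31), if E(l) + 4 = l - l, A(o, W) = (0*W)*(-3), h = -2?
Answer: 11313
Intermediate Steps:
A(o, W) = 0 (A(o, W) = 0*(-3) = 0)
E(l) = -4 (E(l) = -4 + (l - l) = -4 + 0 = -4)
b(x, v) = -4*x (b(x, v) = x*(-4) = -4*x)
11881 - b(-142, 31) = 11881 - (-4)*(-142) = 11881 - 1*568 = 11881 - 568 = 11313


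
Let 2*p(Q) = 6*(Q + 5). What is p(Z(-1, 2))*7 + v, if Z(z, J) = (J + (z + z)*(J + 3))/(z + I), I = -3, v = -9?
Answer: 138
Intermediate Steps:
Z(z, J) = (J + 2*z*(3 + J))/(-3 + z) (Z(z, J) = (J + (z + z)*(J + 3))/(z - 3) = (J + (2*z)*(3 + J))/(-3 + z) = (J + 2*z*(3 + J))/(-3 + z))
p(Q) = 15 + 3*Q (p(Q) = (6*(Q + 5))/2 = (6*(5 + Q))/2 = (30 + 6*Q)/2 = 15 + 3*Q)
p(Z(-1, 2))*7 + v = (15 + 3*((2 + 6*(-1) + 2*2*(-1))/(-3 - 1)))*7 - 9 = (15 + 3*((2 - 6 - 4)/(-4)))*7 - 9 = (15 + 3*(-1/4*(-8)))*7 - 9 = (15 + 3*2)*7 - 9 = (15 + 6)*7 - 9 = 21*7 - 9 = 147 - 9 = 138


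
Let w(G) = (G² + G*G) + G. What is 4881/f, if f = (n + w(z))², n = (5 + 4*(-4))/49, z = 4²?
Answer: 11719281/668791321 ≈ 0.017523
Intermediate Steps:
z = 16
w(G) = G + 2*G² (w(G) = (G² + G²) + G = 2*G² + G = G + 2*G²)
n = -11/49 (n = (5 - 16)*(1/49) = -11*1/49 = -11/49 ≈ -0.22449)
f = 668791321/2401 (f = (-11/49 + 16*(1 + 2*16))² = (-11/49 + 16*(1 + 32))² = (-11/49 + 16*33)² = (-11/49 + 528)² = (25861/49)² = 668791321/2401 ≈ 2.7855e+5)
4881/f = 4881/(668791321/2401) = 4881*(2401/668791321) = 11719281/668791321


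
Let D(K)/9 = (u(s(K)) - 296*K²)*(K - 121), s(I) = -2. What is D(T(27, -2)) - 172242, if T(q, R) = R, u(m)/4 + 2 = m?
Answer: 1156158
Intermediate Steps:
u(m) = -8 + 4*m
D(K) = 9*(-121 + K)*(-16 - 296*K²) (D(K) = 9*(((-8 + 4*(-2)) - 296*K²)*(K - 121)) = 9*(((-8 - 8) - 296*K²)*(-121 + K)) = 9*((-16 - 296*K²)*(-121 + K)) = 9*((-121 + K)*(-16 - 296*K²)) = 9*(-121 + K)*(-16 - 296*K²))
D(T(27, -2)) - 172242 = (17424 - 2664*(-2)³ - 144*(-2) + 322344*(-2)²) - 172242 = (17424 - 2664*(-8) + 288 + 322344*4) - 172242 = (17424 + 21312 + 288 + 1289376) - 172242 = 1328400 - 172242 = 1156158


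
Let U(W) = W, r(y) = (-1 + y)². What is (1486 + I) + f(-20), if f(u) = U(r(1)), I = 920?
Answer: 2406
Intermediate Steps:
f(u) = 0 (f(u) = (-1 + 1)² = 0² = 0)
(1486 + I) + f(-20) = (1486 + 920) + 0 = 2406 + 0 = 2406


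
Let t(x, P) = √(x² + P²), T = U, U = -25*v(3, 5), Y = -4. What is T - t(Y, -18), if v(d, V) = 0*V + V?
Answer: -125 - 2*√85 ≈ -143.44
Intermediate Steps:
v(d, V) = V (v(d, V) = 0 + V = V)
U = -125 (U = -25*5 = -125)
T = -125
t(x, P) = √(P² + x²)
T - t(Y, -18) = -125 - √((-18)² + (-4)²) = -125 - √(324 + 16) = -125 - √340 = -125 - 2*√85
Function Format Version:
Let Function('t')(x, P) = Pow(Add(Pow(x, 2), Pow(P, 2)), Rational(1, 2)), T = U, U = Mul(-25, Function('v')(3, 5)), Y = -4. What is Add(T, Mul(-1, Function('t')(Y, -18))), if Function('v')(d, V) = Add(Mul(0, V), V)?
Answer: Add(-125, Mul(-2, Pow(85, Rational(1, 2)))) ≈ -143.44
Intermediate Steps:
Function('v')(d, V) = V (Function('v')(d, V) = Add(0, V) = V)
U = -125 (U = Mul(-25, 5) = -125)
T = -125
Function('t')(x, P) = Pow(Add(Pow(P, 2), Pow(x, 2)), Rational(1, 2))
Add(T, Mul(-1, Function('t')(Y, -18))) = Add(-125, Mul(-1, Pow(Add(Pow(-18, 2), Pow(-4, 2)), Rational(1, 2)))) = Add(-125, Mul(-1, Pow(Add(324, 16), Rational(1, 2)))) = Add(-125, Mul(-1, Pow(340, Rational(1, 2)))) = Add(-125, Mul(-1, Mul(2, Pow(85, Rational(1, 2))))) = Add(-125, Mul(-2, Pow(85, Rational(1, 2))))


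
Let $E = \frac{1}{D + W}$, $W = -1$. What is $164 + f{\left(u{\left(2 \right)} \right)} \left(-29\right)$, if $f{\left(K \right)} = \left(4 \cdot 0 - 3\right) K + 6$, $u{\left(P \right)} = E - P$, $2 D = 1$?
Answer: $-358$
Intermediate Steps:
$D = \frac{1}{2}$ ($D = \frac{1}{2} \cdot 1 = \frac{1}{2} \approx 0.5$)
$E = -2$ ($E = \frac{1}{\frac{1}{2} - 1} = \frac{1}{- \frac{1}{2}} = -2$)
$u{\left(P \right)} = -2 - P$
$f{\left(K \right)} = 6 - 3 K$ ($f{\left(K \right)} = \left(0 - 3\right) K + 6 = - 3 K + 6 = 6 - 3 K$)
$164 + f{\left(u{\left(2 \right)} \right)} \left(-29\right) = 164 + \left(6 - 3 \left(-2 - 2\right)\right) \left(-29\right) = 164 + \left(6 - -12\right) \left(-29\right) = 164 + \left(6 + 12\right) \left(-29\right) = 164 + 18 \left(-29\right) = 164 - 522 = -358$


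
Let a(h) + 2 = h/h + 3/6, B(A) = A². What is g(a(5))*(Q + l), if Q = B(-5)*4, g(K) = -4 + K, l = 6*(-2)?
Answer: -396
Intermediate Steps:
a(h) = -½ (a(h) = -2 + (h/h + 3/6) = -2 + (1 + 3*(⅙)) = -2 + (1 + ½) = -2 + 3/2 = -½)
l = -12
Q = 100 (Q = (-5)²*4 = 25*4 = 100)
g(a(5))*(Q + l) = (-4 - ½)*(100 - 12) = -9/2*88 = -396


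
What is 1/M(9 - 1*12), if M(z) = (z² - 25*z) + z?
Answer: 1/81 ≈ 0.012346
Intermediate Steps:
M(z) = z² - 24*z
1/M(9 - 1*12) = 1/((9 - 1*12)*(-24 + (9 - 1*12))) = 1/((9 - 12)*(-24 + (9 - 12))) = 1/(-3*(-24 - 3)) = 1/(-3*(-27)) = 1/81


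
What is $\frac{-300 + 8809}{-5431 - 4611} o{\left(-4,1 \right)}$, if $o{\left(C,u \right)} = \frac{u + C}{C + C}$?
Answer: $- \frac{25527}{80336} \approx -0.31775$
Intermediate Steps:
$o{\left(C,u \right)} = \frac{C + u}{2 C}$
$\frac{-300 + 8809}{-5431 - 4611} o{\left(-4,1 \right)} = \frac{-300 + 8809}{-5431 - 4611} \frac{-4 + 1}{2 \left(-4\right)} = \frac{8509}{-10042} \cdot \frac{1}{2} \left(- \frac{1}{4}\right) \left(-3\right) = 8509 \left(- \frac{1}{10042}\right) \frac{3}{8} = \left(- \frac{8509}{10042}\right) \frac{3}{8} = - \frac{25527}{80336}$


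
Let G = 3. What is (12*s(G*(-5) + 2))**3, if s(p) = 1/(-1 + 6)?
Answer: 1728/125 ≈ 13.824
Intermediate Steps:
s(p) = 1/5
(12*s(G*(-5) + 2))**3 = (12*(1/5))**3 = (12/5)**3 = 1728/125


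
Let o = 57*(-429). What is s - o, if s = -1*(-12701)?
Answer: 37154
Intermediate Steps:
s = 12701
o = -24453
s - o = 12701 - 1*(-24453) = 12701 + 24453 = 37154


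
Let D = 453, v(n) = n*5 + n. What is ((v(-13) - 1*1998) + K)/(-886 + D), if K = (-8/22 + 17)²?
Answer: 217707/52393 ≈ 4.1553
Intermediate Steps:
v(n) = 6*n (v(n) = 5*n + n = 6*n)
K = 33489/121 (K = (-8*1/22 + 17)² = (-4/11 + 17)² = (183/11)² = 33489/121 ≈ 276.77)
((v(-13) - 1*1998) + K)/(-886 + D) = ((6*(-13) - 1*1998) + 33489/121)/(-886 + 453) = ((-78 - 1998) + 33489/121)/(-433) = (-2076 + 33489/121)*(-1/433) = -217707/121*(-1/433) = 217707/52393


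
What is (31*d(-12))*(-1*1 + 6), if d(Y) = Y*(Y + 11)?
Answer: 1860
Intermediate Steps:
d(Y) = Y*(11 + Y)
(31*d(-12))*(-1*1 + 6) = (31*(-12*(11 - 12)))*(-1*1 + 6) = (31*(-12*(-1)))*(-1 + 6) = (31*12)*5 = 372*5 = 1860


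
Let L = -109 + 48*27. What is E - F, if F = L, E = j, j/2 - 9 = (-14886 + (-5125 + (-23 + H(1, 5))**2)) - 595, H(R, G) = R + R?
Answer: -41499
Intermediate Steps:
H(R, G) = 2*R
j = -40312 (j = 18 + 2*((-14886 + (-5125 + (-23 + 2*1)**2)) - 595) = 18 + 2*((-14886 + (-5125 + (-23 + 2)**2)) - 595) = 18 + 2*((-14886 + (-5125 + (-21)**2)) - 595) = 18 + 2*((-14886 + (-5125 + 441)) - 595) = 18 + 2*((-14886 - 4684) - 595) = 18 + 2*(-19570 - 595) = 18 + 2*(-20165) = 18 - 40330 = -40312)
E = -40312
L = 1187 (L = -109 + 1296 = 1187)
F = 1187
E - F = -40312 - 1*1187 = -40312 - 1187 = -41499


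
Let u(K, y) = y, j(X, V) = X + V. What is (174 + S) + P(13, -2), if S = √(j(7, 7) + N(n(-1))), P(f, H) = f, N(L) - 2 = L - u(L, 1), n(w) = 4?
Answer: 187 + √19 ≈ 191.36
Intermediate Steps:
j(X, V) = V + X
N(L) = 1 + L (N(L) = 2 + (L - 1*1) = 2 + (L - 1) = 2 + (-1 + L) = 1 + L)
S = √19 (S = √((7 + 7) + (1 + 4)) = √(14 + 5) = √19 ≈ 4.3589)
(174 + S) + P(13, -2) = (174 + √19) + 13 = 187 + √19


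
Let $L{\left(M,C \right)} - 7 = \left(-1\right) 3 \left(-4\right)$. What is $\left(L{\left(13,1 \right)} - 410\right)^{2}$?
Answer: $152881$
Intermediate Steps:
$L{\left(M,C \right)} = 19$ ($L{\left(M,C \right)} = 7 + \left(-1\right) 3 \left(-4\right) = 7 - -12 = 7 + 12 = 19$)
$\left(L{\left(13,1 \right)} - 410\right)^{2} = \left(19 - 410\right)^{2} = \left(-391\right)^{2} = 152881$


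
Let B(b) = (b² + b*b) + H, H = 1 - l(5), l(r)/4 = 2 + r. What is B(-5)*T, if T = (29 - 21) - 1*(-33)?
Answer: 943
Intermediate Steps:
l(r) = 8 + 4*r (l(r) = 4*(2 + r) = 8 + 4*r)
H = -27 (H = 1 - (8 + 4*5) = 1 - (8 + 20) = 1 - 1*28 = 1 - 28 = -27)
B(b) = -27 + 2*b² (B(b) = (b² + b*b) - 27 = (b² + b²) - 27 = 2*b² - 27 = -27 + 2*b²)
T = 41 (T = 8 + 33 = 41)
B(-5)*T = (-27 + 2*(-5)²)*41 = (-27 + 2*25)*41 = (-27 + 50)*41 = 23*41 = 943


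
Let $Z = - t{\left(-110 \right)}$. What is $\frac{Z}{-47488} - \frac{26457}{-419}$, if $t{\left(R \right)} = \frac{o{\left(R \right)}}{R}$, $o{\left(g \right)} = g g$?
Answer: $\frac{628171963}{9948736} \approx 63.141$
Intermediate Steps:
$o{\left(g \right)} = g^{2}$
$t{\left(R \right)} = R$ ($t{\left(R \right)} = \frac{R^{2}}{R} = R$)
$Z = 110$ ($Z = \left(-1\right) \left(-110\right) = 110$)
$\frac{Z}{-47488} - \frac{26457}{-419} = \frac{110}{-47488} - \frac{26457}{-419} = 110 \left(- \frac{1}{47488}\right) - - \frac{26457}{419} = - \frac{55}{23744} + \frac{26457}{419} = \frac{628171963}{9948736}$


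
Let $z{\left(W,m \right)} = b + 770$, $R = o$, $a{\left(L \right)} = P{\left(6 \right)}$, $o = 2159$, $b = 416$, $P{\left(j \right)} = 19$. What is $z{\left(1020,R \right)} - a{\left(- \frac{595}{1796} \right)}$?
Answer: $1167$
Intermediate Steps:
$a{\left(L \right)} = 19$
$R = 2159$
$z{\left(W,m \right)} = 1186$ ($z{\left(W,m \right)} = 416 + 770 = 1186$)
$z{\left(1020,R \right)} - a{\left(- \frac{595}{1796} \right)} = 1186 - 19 = 1167$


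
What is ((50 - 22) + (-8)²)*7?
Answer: 644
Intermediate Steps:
((50 - 22) + (-8)²)*7 = (28 + 64)*7 = 92*7 = 644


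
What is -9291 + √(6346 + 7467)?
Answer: -9291 + √13813 ≈ -9173.5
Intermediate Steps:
-9291 + √(6346 + 7467) = -9291 + √13813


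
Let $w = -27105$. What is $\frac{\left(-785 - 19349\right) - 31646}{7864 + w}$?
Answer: $\frac{51780}{19241} \approx 2.6911$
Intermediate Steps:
$\frac{\left(-785 - 19349\right) - 31646}{7864 + w} = \frac{\left(-785 - 19349\right) - 31646}{7864 - 27105} = \frac{\left(-785 - 19349\right) - 31646}{-19241} = \left(-20134 - 31646\right) \left(- \frac{1}{19241}\right) = \left(-51780\right) \left(- \frac{1}{19241}\right) = \frac{51780}{19241}$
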